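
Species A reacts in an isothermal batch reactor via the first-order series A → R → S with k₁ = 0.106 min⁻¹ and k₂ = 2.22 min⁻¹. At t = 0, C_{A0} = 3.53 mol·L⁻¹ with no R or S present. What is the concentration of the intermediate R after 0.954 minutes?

0.139 mol·L⁻¹

The intermediate concentration in a first-order A→B→C sequence is C_R = k₁C_{A0}(e^(−k₁t) − e^(−k₂t))/(k₂−k₁).
e^(−k₁t) = e^(−0.106×0.954) = e^(−0.1011) = 0.9038; e^(−k₂t) = e^(−2.118) = 0.1203.
C_R = 0.106×3.53/(2.22−0.106) × (0.9038−0.1203) = 0.1770×0.7835 = 0.1387 mol·L⁻¹.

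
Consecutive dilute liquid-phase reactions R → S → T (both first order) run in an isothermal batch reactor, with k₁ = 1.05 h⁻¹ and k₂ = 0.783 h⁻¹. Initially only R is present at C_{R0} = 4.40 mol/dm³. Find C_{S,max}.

For a first-order series the maximum intermediate yield is C_{S,max}/C_{R0} = (k₁/k₂)^[k₂/(k₂−k₁)].
= (1.05/0.783)^(0.783/(0.783−1.05)) = (1.341)^(-2.933) = 0.4230.
C_{S,max} = 0.4230×4.40 = 1.86 mol/dm³.

1.86 mol/dm³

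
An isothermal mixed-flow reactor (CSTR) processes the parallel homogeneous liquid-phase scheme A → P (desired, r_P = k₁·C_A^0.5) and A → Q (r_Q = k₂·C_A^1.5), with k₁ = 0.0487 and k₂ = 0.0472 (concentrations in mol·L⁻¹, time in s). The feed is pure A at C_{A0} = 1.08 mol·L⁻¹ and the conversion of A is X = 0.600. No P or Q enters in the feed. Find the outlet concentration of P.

Exit C_A = C_{A0}(1−X) = 1.08×0.400 = 0.4320 mol·L⁻¹.
A CSTR operates uniformly at the exit composition, giving r_P = 0.03201 and r_Q = 0.01340 (each k·C_A^n at C_A = 0.4320).
Fraction of consumed A going to P: r_P/(r_P+r_Q) = 0.7049.
C_P = 0.7049·C_{A0}·X = 0.7049×1.08×0.600 = 0.457 mol·L⁻¹.

0.457 mol·L⁻¹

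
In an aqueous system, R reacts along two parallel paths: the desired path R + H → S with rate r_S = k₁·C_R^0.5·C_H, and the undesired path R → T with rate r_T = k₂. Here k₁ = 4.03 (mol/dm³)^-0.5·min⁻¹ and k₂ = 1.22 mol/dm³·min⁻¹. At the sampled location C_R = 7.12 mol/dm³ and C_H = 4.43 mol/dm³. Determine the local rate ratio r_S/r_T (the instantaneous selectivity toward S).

39.0

S_{S/T} = r_S/r_T = (k₁·C_R^0.5·C_H)/(k₂) = (k₁/k₂)·C_R^0.5·C_H.
= (4.03×7.120^0.5×4.430) / (1.22) = 47.64/1.220 = 39.0.
Since the desired path is higher order in R, keeping C_R high (PFR or concentrated feed) favours S.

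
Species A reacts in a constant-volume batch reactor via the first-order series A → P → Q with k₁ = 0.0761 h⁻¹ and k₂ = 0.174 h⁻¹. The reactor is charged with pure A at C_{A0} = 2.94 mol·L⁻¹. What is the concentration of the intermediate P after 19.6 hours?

0.439 mol·L⁻¹

Solving the coupled first-order balances gives C_P(t) = [k₁/(k₂−k₁)]·C_{A0}·(e^(−k₁t) − e^(−k₂t)).
e^(−k₁t) = e^(−0.0761×19.6) = e^(−1.492) = 0.2250; e^(−k₂t) = e^(−3.410) = 0.03303.
C_P = 0.0761×2.94/(0.174−0.0761) × (0.2250−0.03303) = 2.285×0.1920 = 0.4388 mol·L⁻¹.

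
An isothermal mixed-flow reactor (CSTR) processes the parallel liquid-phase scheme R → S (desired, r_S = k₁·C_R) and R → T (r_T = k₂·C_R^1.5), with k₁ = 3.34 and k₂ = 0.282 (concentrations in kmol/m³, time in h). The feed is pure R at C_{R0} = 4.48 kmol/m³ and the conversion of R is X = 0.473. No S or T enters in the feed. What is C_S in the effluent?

Exit C_R = C_{R0}(1−X) = 4.48×0.527 = 2.361 kmol/m³.
In a CSTR the entire volume is at exit conditions, so r_S = 3.34×2.361 = 7.886 and r_T = 0.282×2.361^1.5 = 1.023.
Fraction of consumed R going to S: r_S/(r_S+r_T) = 0.8852.
C_S = 0.8852·C_{R0}·X = 0.8852×4.48×0.473 = 1.88 kmol/m³.

1.88 kmol/m³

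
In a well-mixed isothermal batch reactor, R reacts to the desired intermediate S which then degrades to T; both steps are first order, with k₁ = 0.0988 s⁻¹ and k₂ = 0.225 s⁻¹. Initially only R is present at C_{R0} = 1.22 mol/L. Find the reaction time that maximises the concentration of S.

6.52 s

Setting dC_S/dt = 0 gives t_opt = ln(k₂/k₁)/(k₂−k₁).
= ln(0.225/0.0988)/(0.225−0.0988) = ln(2.277)/0.1262 = 0.8230/0.1262 = 6.52 s.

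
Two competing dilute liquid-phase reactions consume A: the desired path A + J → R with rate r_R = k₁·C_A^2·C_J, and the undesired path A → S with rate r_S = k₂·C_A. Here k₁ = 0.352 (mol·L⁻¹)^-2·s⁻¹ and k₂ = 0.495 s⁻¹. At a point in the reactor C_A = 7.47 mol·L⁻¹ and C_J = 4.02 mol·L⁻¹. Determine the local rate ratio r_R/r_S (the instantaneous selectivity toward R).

S_{R/S} = r_R/r_S = (k₁·C_A^2·C_J)/(k₂·C_A) = (k₁/k₂)·C_A·C_J.
= (0.352×7.470^2×4.020) / (0.495×7.470) = 78.96/3.698 = 21.4.
Since the desired path is higher order in A, keeping C_A high (PFR or concentrated feed) favours R.

21.4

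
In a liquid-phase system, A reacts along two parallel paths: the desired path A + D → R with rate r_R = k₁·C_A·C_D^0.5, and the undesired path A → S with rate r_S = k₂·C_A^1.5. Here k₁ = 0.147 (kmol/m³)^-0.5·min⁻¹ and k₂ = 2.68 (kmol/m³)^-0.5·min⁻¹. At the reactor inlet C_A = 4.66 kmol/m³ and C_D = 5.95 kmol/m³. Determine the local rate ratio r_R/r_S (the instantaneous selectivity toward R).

0.0620

S_{R/S} = r_R/r_S = (k₁·C_A·C_D^0.5)/(k₂·C_A^1.5) = (k₁/k₂)·C_A^-0.5·C_D^0.5.
= (0.147×4.660×5.950^0.5) / (2.68×4.660^1.5) = 1.671/26.96 = 0.0620.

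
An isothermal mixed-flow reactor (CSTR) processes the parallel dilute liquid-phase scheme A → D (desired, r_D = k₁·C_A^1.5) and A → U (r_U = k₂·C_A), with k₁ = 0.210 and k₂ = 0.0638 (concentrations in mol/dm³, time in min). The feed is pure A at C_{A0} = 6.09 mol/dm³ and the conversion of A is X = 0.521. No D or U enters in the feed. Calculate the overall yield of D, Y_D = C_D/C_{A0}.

Exit C_A = C_{A0}(1−X) = 6.09×0.479 = 2.917 mol/dm³.
In a CSTR the entire volume is at exit conditions, so r_D = 0.210×2.917^1.5 = 1.046 and r_U = 0.0638×2.917 = 0.1861.
Fraction of consumed A going to D: r_D/(r_D+r_U) = 0.8490.
C_D = 0.8490·C_{A0}·X = 0.8490×6.09×0.521 = 2.69 mol/dm³; Y_D = C_D/C_{A0} = 0.442.

0.442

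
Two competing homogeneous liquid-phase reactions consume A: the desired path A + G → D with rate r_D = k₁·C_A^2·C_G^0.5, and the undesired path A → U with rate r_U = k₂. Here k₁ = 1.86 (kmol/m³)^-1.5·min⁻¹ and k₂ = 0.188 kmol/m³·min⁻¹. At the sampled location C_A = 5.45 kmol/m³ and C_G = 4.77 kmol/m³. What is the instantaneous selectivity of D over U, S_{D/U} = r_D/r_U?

642

S_{D/U} = r_D/r_U = (k₁·C_A^2·C_G^0.5)/(k₂) = (k₁/k₂)·C_A^2·C_G^0.5.
= (1.86×5.450^2×4.770^0.5) / (0.188) = 120.7/0.1880 = 642.
Since the desired path is higher order in A, keeping C_A high (PFR or concentrated feed) favours D.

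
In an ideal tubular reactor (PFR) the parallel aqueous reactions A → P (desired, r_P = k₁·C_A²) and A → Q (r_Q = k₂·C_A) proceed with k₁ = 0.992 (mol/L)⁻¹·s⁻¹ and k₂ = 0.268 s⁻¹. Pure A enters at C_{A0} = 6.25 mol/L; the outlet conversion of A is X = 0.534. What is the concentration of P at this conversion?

C_A = C_{A0}(1−X) = 2.912 mol/L.
Along a PFR/batch, dC_Q/dC_A = −r_Q/(r_P+r_Q) = −k₂/(k₂+k₁·C_A).
Integrating from C_{A0} to C_A: C_Q = (0.268/0.992)·ln[(0.268+0.992·6.25)/(0.268+0.992·2.91)] = 0.2702·ln(6.468/3.157) = 0.1938 mol/L.
Then C_P = (C_{A0}−C_A) − C_Q = 3.338 − 0.1938 = 3.144 mol/L.

3.14 mol/L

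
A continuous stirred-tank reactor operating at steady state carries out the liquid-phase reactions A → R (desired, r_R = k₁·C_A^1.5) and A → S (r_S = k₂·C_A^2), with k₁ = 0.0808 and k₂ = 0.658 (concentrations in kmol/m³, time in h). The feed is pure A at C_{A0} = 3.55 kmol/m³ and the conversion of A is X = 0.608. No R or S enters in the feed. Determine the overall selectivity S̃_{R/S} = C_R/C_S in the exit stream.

Exit C_A = C_{A0}(1−X) = 3.55×0.392 = 1.392 kmol/m³.
In a CSTR the entire volume is at exit conditions, so r_R = 0.0808×1.392^1.5 = 0.1326 and r_S = 0.658×1.392^2 = 1.274.
Overall selectivity = C_R/C_S = r_Rτ/(r_Sτ) = r_R/r_S = 0.104.

0.104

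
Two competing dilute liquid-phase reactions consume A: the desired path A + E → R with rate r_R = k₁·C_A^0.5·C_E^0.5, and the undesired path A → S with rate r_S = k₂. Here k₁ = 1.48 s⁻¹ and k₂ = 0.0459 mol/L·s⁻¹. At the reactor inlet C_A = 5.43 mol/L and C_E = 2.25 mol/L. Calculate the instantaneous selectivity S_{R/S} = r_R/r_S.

S_{R/S} = r_R/r_S = (k₁·C_A^0.5·C_E^0.5)/(k₂) = (k₁/k₂)·C_A^0.5·C_E^0.5.
= (1.48×5.430^0.5×2.250^0.5) / (0.0459) = 5.173/0.04590 = 113.
Since the desired path is higher order in A, keeping C_A high (PFR or concentrated feed) favours R.

113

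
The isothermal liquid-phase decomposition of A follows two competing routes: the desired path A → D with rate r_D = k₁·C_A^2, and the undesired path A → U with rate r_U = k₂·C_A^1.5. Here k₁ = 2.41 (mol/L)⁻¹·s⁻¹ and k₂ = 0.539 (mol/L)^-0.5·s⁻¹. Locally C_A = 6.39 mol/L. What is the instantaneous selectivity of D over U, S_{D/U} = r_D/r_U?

S_{D/U} = r_D/r_U = (k₁·C_A^2)/(k₂·C_A^1.5) = (k₁/k₂)·C_A^0.5.
= (2.41×6.390^2) / (0.539×6.390^1.5) = 98.41/8.706 = 11.3.

11.3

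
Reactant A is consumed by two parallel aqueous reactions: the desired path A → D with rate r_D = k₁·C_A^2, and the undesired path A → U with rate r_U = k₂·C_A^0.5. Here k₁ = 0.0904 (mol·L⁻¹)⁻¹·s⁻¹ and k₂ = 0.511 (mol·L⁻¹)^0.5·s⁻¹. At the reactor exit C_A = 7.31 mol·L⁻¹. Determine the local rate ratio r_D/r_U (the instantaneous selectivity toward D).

S_{D/U} = r_D/r_U = (k₁·C_A^2)/(k₂·C_A^0.5) = (k₁/k₂)·C_A^1.5.
= (0.0904×7.310^2) / (0.511×7.310^0.5) = 4.831/1.382 = 3.50.

3.50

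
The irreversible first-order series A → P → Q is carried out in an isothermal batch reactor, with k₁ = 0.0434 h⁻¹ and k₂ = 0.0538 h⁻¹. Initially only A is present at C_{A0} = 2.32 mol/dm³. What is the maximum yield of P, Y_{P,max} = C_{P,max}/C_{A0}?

0.329

Evaluating C_P at t_opt = ln(k₂/k₁)/(k₂−k₁) gives C_{P,max}/C_{A0} = (k₁/k₂)^[k₂/(k₂−k₁)].
= (0.0434/0.0538)^(0.0538/(0.0538−0.0434)) = (0.8067)^(5.173) = 0.3291.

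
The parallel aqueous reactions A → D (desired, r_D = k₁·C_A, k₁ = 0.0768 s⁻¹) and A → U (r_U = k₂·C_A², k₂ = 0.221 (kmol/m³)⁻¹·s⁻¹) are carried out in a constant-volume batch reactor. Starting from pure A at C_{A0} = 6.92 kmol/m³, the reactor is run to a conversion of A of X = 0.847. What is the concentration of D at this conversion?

C_A = C_{A0}(1−X) = 1.059 kmol/m³.
Along a PFR/batch, dC_D/dC_A = −r_D/(r_D+r_U) = −k₁/(k₁+k₂·C_A).
Integrating from C_{A0} to C_A: C_D = (0.0768/0.221)·ln[(0.0768+0.221·6.92)/(0.0768+0.221·1.06)] = 0.3475·ln(1.606/0.3108) = 0.5708 kmol/m³.

0.571 kmol/m³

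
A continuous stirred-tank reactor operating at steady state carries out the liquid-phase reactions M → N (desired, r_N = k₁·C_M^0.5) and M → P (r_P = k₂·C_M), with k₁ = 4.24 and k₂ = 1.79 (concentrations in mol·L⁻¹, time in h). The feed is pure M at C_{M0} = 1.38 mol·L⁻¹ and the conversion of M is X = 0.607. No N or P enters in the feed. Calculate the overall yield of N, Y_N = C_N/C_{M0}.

0.463

Exit C_M = C_{M0}(1−X) = 1.38×0.393 = 0.5423 mol·L⁻¹.
A CSTR operates uniformly at the exit composition, giving r_N = 3.122 and r_P = 0.9708 (each k·C_M^n at C_M = 0.5423).
Fraction of consumed M going to N: r_N/(r_N+r_P) = 0.7628.
C_N = 0.7628·C_{M0}·X = 0.7628×1.38×0.607 = 0.639 mol·L⁻¹; Y_N = C_N/C_{M0} = 0.463.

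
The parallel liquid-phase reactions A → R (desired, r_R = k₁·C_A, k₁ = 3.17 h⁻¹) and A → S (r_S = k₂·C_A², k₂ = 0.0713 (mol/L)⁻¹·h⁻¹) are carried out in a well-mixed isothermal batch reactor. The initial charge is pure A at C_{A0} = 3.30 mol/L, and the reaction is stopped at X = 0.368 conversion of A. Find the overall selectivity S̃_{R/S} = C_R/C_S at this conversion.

16.5

C_A = C_{A0}(1−X) = 2.086 mol/L.
Along a PFR/batch, dC_R/dC_A = −r_R/(r_R+r_S) = −k₁/(k₁+k₂·C_A).
Integrating from C_{A0} to C_A: C_R = (3.17/0.0713)·ln[(3.17+0.0713·3.30)/(3.17+0.0713·2.09)] = 44.46·ln(3.405/3.319) = 1.145 mol/L.
C_S = (C_{A0}−C_A)−C_R = 0.06929 mol/L; S̃_{R/S} = 1.145/0.06929 = 16.5.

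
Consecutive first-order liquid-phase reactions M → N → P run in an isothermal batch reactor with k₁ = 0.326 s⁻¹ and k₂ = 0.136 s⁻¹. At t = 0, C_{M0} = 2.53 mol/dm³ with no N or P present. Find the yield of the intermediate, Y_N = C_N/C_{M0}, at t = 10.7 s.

Solving the coupled first-order balances gives C_N(t) = [k₁/(k₂−k₁)]·C_{M0}·(e^(−k₁t) − e^(−k₂t)).
e^(−k₁t) = e^(−0.326×10.7) = e^(−3.488) = 0.03056; e^(−k₂t) = e^(−1.455) = 0.2334.
C_N = 0.326×2.53/(0.136−0.326) × (0.03056−0.2334) = (-4.341)×(-0.2028) = 0.8803 mol/dm³.
Y_N = C_N/C_{M0} = 0.8803/2.53 = 0.348.

0.348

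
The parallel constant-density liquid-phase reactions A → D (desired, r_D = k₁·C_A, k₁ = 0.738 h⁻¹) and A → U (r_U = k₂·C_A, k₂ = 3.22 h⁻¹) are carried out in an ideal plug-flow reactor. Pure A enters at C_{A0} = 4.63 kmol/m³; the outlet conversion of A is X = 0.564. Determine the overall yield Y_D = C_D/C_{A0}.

0.105

C_A = C_{A0}(1−X) = 2.019 kmol/m³.
Both paths are first order in A, so the instantaneous fraction to D is constant: dC_D/d(−C_A) = k₁/(k₁+k₂) = 0.1865.
C_D = 0.1865·(C_{A0}−C_A) = 0.1865×2.611 = 0.487 kmol/m³.
Y_D = C_D/C_{A0} = 0.4869/4.63 = 0.105.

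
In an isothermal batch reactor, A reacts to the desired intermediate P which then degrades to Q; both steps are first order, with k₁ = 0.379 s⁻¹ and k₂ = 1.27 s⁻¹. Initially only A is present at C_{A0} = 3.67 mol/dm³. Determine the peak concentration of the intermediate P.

0.655 mol/dm³

Evaluating C_P at t_opt = ln(k₂/k₁)/(k₂−k₁) gives C_{P,max}/C_{A0} = (k₁/k₂)^[k₂/(k₂−k₁)].
= (0.379/1.27)^(1.27/(1.27−0.379)) = (0.2984)^(1.425) = 0.1784.
C_{P,max} = 0.1784×3.67 = 0.655 mol/dm³.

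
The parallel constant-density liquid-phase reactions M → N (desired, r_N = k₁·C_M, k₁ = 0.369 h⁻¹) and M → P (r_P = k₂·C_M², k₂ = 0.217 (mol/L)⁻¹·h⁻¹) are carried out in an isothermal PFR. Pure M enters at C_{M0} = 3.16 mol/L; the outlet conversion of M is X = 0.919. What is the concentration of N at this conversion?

C_M = C_{M0}(1−X) = 0.2560 mol/L.
Along a PFR/batch, dC_N/dC_M = −r_N/(r_N+r_P) = −k₁/(k₁+k₂·C_M).
Integrating from C_{M0} to C_M: C_N = (0.369/0.217)·ln[(0.369+0.217·3.16)/(0.369+0.217·0.256)] = 1.700·ln(1.055/0.4245) = 1.547 mol/L.

1.55 mol/L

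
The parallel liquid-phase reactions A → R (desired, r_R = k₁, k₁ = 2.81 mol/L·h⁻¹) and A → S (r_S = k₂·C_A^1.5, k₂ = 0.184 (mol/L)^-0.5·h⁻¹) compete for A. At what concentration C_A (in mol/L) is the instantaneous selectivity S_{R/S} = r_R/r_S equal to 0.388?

S_{R/S} = (k₁/k₂)·C_A^-1.5 ⇒ C_A = (S·k₂/k₁)^(1/(-1.5)).
= (0.388×0.184/2.81)^(-0.6667) = (0.02541)^(-0.6667) = 11.6 mol/L.

11.6 mol/L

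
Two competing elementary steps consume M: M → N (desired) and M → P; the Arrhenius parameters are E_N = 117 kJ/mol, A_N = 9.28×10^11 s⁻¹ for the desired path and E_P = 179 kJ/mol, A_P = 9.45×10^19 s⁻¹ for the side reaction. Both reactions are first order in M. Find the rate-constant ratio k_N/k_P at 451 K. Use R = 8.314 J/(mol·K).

k_N/k_P = (A_N/A_P)·exp[−(E_N−E_P)/(RT)] = (A_N/A_P)·exp[(E_P−E_N)/(RT)].
(E_P−E_N)/(RT) = (179−117)×10³/(8.314×451) = 62000/3750 = 16.54.
k_N/k_P = (9.28×10^11/9.45×10^19)·exp(16.54) = 9.820×10^-9 × 1.517×10^7 = 0.149.
Since E_N < E_P, lowering the temperature improves selectivity toward N.

0.149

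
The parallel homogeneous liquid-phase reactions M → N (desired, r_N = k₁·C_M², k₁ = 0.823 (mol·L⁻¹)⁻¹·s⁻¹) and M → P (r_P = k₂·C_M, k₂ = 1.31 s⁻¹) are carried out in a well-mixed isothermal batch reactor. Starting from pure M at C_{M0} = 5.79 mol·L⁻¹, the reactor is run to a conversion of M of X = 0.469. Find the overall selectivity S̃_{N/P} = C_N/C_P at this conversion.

C_M = C_{M0}(1−X) = 3.074 mol·L⁻¹.
Along a PFR/batch, dC_P/dC_M = −r_P/(r_N+r_P) = −k₂/(k₂+k₁·C_M).
Integrating from C_{M0} to C_M: C_P = (1.31/0.823)·ln[(1.31+0.823·5.79)/(1.31+0.823·3.07)] = 1.592·ln(6.075/3.840) = 0.7301 mol·L⁻¹.
Then C_N = (C_{M0}−C_M) − C_P = 2.716 − 0.7301 = 1.985 mol·L⁻¹.
S̃_{N/P} = C_N/C_P = 1.985/0.7301 = 2.72.

2.72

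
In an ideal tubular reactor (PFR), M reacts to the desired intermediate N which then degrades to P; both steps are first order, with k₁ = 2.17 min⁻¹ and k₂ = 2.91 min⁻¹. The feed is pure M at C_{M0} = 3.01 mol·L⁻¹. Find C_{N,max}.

For a first-order series the maximum intermediate yield is C_{N,max}/C_{M0} = (k₁/k₂)^[k₂/(k₂−k₁)].
= (2.17/2.91)^(2.91/(2.91−2.17)) = (0.7457)^(3.932) = 0.3154.
C_{N,max} = 0.3154×3.01 = 0.949 mol·L⁻¹.

0.949 mol·L⁻¹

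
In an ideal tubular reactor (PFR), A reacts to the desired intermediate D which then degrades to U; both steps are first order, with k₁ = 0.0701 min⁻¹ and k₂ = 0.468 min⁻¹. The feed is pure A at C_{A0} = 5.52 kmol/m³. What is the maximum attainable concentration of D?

0.592 kmol/m³

Evaluating C_D at τ_opt = ln(k₂/k₁)/(k₂−k₁) gives C_{D,max}/C_{A0} = (k₁/k₂)^[k₂/(k₂−k₁)].
= (0.0701/0.468)^(0.468/(0.468−0.0701)) = (0.1498)^(1.176) = 0.1072.
C_{D,max} = 0.1072×5.52 = 0.592 kmol/m³.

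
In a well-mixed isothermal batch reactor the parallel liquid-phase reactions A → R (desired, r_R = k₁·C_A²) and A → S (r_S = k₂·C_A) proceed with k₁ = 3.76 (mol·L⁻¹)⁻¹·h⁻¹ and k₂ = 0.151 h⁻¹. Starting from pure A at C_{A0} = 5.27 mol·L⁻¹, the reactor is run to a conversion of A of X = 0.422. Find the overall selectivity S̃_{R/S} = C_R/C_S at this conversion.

101

C_A = C_{A0}(1−X) = 3.046 mol·L⁻¹.
Along a PFR/batch, dC_S/dC_A = −r_S/(r_R+r_S) = −k₂/(k₂+k₁·C_A).
Integrating from C_{A0} to C_A: C_S = (0.151/3.76)·ln[(0.151+3.76·5.27)/(0.151+3.76·3.05)] = 0.04016·ln(19.97/11.60) = 0.02179 mol·L⁻¹.
Then C_R = (C_{A0}−C_A) − C_S = 2.224 − 0.02179 = 2.202 mol·L⁻¹.
S̃_{R/S} = C_R/C_S = 2.202/0.02179 = 101.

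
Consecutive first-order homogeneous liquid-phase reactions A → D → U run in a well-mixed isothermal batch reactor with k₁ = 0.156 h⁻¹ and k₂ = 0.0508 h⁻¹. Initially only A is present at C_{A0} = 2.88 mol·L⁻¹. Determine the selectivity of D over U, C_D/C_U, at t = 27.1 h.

0.557

For first-order series with pure A initially, C_D(t) = k₁C_{A0}/(k₂−k₁)·(e^(−k₁t) − e^(−k₂t)).
e^(−k₁t) = e^(−0.156×27.1) = e^(−4.228) = 0.01459; e^(−k₂t) = e^(−1.377) = 0.2524.
C_D = 0.156×2.88/(0.0508−0.156) × (0.01459−0.2524) = (-4.271)×(-0.2378) = 1.016 mol·L⁻¹.
C_A = C_{A0}e^(−k₁t) = 0.04201 mol·L⁻¹, so C_U = C_{A0}−C_A−C_D = 1.822 mol·L⁻¹; C_D/C_U = 0.557.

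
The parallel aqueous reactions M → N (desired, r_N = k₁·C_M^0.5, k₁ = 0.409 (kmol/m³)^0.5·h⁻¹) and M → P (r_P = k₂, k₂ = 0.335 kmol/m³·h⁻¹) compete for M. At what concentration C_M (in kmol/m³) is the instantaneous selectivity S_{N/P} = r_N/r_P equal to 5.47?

S_{N/P} = (k₁/k₂)·C_M^0.5 ⇒ C_M = (S·k₂/k₁)^(2).
= (5.47×0.335/0.409)^(2) = (4.480)^(2) = 20.1 kmol/m³.

20.1 kmol/m³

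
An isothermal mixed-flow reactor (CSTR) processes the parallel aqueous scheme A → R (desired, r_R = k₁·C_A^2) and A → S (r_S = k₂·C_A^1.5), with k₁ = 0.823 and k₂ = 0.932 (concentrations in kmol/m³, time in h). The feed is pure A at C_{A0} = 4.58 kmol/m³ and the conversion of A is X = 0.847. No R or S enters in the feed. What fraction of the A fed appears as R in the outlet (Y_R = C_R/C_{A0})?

Exit C_A = C_{A0}(1−X) = 4.58×0.153 = 0.7007 kmol/m³.
In a CSTR the entire volume is at exit conditions, so r_R = 0.823×0.7007^2 = 0.4041 and r_S = 0.932×0.7007^1.5 = 0.5467.
Fraction of consumed A going to R: r_R/(r_R+r_S) = 0.4250.
C_R = 0.4250·C_{A0}·X = 0.4250×4.58×0.847 = 1.65 kmol/m³; Y_R = C_R/C_{A0} = 0.360.

0.360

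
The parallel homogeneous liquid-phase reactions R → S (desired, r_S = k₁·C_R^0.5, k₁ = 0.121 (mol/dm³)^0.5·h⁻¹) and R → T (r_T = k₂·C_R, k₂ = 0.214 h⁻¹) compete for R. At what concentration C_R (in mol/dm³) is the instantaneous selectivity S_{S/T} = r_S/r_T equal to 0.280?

4.08 mol/dm³

S_{S/T} = (k₁/k₂)·C_R^-0.5 ⇒ C_R = (S·k₂/k₁)^(-2).
= (0.280×0.214/0.121)^(-2) = (0.4952)^(-2) = 4.08 mol/dm³.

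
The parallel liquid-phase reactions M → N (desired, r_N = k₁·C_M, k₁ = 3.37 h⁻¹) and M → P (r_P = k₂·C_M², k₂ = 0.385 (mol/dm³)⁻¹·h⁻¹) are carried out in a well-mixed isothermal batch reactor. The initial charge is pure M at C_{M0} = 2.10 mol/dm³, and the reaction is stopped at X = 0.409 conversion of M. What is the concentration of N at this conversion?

0.722 mol/dm³

C_M = C_{M0}(1−X) = 1.241 mol/dm³.
Along a PFR/batch, dC_N/dC_M = −r_N/(r_N+r_P) = −k₁/(k₁+k₂·C_M).
Integrating from C_{M0} to C_M: C_N = (3.37/0.385)·ln[(3.37+0.385·2.10)/(3.37+0.385·1.24)] = 8.753·ln(4.179/3.848) = 0.7217 mol/dm³.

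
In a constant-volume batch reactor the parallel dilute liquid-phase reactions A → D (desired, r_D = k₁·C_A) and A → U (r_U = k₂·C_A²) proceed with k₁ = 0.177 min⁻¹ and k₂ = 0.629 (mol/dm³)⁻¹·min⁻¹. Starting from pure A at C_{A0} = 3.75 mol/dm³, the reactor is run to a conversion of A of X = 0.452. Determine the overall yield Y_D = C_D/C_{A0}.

0.0409

C_A = C_{A0}(1−X) = 2.055 mol/dm³.
Along a PFR/batch, dC_D/dC_A = −r_D/(r_D+r_U) = −k₁/(k₁+k₂·C_A).
Integrating from C_{A0} to C_A: C_D = (0.177/0.629)·ln[(0.177+0.629·3.75)/(0.177+0.629·2.06)] = 0.2814·ln(2.536/1.470) = 0.1535 mol/dm³.
Y_D = C_D/C_{A0} = 0.1535/3.75 = 0.0409.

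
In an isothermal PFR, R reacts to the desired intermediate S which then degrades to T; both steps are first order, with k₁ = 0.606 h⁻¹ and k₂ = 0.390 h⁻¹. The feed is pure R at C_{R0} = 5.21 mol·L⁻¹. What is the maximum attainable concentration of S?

2.35 mol·L⁻¹

At the optimum, C_{S,max}/C_{R0} = (k₁/k₂)^[k₂/(k₂−k₁)].
= (0.606/0.390)^(0.390/(0.390−0.606)) = (1.554)^(-1.806) = 0.4512.
C_{S,max} = 0.4512×5.21 = 2.35 mol·L⁻¹.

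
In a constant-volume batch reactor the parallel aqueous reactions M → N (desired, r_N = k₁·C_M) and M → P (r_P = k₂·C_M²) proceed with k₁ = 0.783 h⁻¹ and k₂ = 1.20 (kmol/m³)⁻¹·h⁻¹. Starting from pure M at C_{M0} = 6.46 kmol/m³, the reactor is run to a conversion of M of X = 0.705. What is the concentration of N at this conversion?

C_M = C_{M0}(1−X) = 1.906 kmol/m³.
Along a PFR/batch, dC_N/dC_M = −r_N/(r_N+r_P) = −k₁/(k₁+k₂·C_M).
Integrating from C_{M0} to C_M: C_N = (0.783/1.20)·ln[(0.783+1.20·6.46)/(0.783+1.20·1.91)] = 0.6525·ln(8.535/3.070) = 0.6672 kmol/m³.

0.667 kmol/m³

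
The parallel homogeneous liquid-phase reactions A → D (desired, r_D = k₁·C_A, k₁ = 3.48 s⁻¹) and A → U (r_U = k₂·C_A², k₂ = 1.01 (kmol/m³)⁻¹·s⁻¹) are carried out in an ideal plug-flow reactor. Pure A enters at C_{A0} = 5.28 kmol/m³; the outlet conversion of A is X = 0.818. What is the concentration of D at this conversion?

2.35 kmol/m³

C_A = C_{A0}(1−X) = 0.9610 kmol/m³.
Along a PFR/batch, dC_D/dC_A = −r_D/(r_D+r_U) = −k₁/(k₁+k₂·C_A).
Integrating from C_{A0} to C_A: C_D = (3.48/1.01)·ln[(3.48+1.01·5.28)/(3.48+1.01·0.961)] = 3.446·ln(8.813/4.451) = 2.354 kmol/m³.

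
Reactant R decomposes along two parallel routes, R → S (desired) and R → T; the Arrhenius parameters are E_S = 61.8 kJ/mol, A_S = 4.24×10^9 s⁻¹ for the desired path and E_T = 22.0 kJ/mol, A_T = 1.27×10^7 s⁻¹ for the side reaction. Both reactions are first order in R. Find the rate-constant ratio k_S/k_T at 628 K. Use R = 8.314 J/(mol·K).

Since both paths have the same order in R, the concentration cancels and S_{S/T} = k_S/k_T = (A_S/A_T)·exp[(E_T−E_S)/(RT)].
(E_T−E_S)/(RT) = (22.0−61.8)×10³/(8.314×628) = -39800/5221 = -7.623.
k_S/k_T = (4.24×10^9/1.27×10^7)·exp(-7.623) = 333.9 × 4.892×10^-4 = 0.163.

0.163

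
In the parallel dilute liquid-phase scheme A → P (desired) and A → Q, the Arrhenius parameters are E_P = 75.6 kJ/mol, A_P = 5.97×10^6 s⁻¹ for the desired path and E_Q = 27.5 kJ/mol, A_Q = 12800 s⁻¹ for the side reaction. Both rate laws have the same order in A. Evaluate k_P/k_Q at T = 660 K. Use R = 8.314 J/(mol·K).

0.0727

With equal orders, S_{P/Q} = k_P/k_Q = (A_P/A_Q)·exp[(E_Q−E_P)/(RT)].
(E_Q−E_P)/(RT) = (27.5−75.6)×10³/(8.314×660) = -48100/5487 = -8.766.
k_P/k_Q = (5.97×10^6/12800)·exp(-8.766) = 466.4 × 1.560×10^-4 = 0.0727.
Since E_P > E_Q, raising the temperature improves selectivity toward P.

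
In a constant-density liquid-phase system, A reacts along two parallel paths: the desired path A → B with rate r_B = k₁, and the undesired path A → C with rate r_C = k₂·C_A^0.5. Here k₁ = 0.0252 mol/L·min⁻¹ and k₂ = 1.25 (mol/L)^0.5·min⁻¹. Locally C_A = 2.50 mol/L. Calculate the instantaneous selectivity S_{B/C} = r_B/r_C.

0.0128

S_{B/C} = r_B/r_C = (k₁)/(k₂·C_A^0.5) = (k₁/k₂)·C_A^-0.5.
= (0.0252) / (1.25×2.500^0.5) = 0.02520/1.976 = 0.0128.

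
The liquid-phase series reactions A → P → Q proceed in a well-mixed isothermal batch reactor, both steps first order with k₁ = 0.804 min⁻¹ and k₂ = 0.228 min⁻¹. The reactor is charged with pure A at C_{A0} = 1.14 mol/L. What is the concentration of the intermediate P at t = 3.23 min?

Solving the coupled first-order balances gives C_P(t) = [k₁/(k₂−k₁)]·C_{A0}·(e^(−k₁t) − e^(−k₂t)).
e^(−k₁t) = e^(−0.804×3.23) = e^(−2.597) = 0.07450; e^(−k₂t) = e^(−0.7364) = 0.4788.
C_P = 0.804×1.14/(0.228−0.804) × (0.07450−0.4788) = (-1.591)×(-0.4043) = 0.6434 mol/L.

0.643 mol/L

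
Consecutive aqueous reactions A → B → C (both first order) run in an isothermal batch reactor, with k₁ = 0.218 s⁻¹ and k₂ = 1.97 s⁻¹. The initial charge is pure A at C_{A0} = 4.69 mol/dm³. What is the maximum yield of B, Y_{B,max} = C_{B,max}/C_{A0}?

At the optimum, C_{B,max}/C_{A0} = (k₁/k₂)^[k₂/(k₂−k₁)].
= (0.218/1.97)^(1.97/(1.97−0.218)) = (0.1107)^(1.124) = 0.08415.

0.0841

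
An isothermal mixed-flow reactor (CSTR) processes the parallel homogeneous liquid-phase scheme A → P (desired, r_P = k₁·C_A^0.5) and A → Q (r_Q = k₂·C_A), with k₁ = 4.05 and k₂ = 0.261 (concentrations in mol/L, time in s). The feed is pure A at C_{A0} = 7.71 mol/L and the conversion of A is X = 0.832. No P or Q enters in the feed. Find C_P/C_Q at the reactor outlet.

Exit C_A = C_{A0}(1−X) = 7.71×0.168 = 1.295 mol/L.
Rates in a CSTR are evaluated at the outlet concentration: r_P = 4.05×1.295^0.5 = 4.609, r_Q = 0.261×1.295 = 0.3381.
Overall selectivity = C_P/C_Q = r_Pτ/(r_Qτ) = r_P/r_Q = 13.6.

13.6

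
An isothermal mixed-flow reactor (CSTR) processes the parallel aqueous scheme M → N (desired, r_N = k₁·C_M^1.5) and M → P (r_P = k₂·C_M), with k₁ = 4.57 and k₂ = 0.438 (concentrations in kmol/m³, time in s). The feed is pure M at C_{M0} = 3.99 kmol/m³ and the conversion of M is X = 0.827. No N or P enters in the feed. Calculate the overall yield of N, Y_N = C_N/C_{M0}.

0.741

Exit C_M = C_{M0}(1−X) = 3.99×0.173 = 0.6903 kmol/m³.
Rates in a CSTR are evaluated at the outlet concentration: r_N = 4.57×0.6903^1.5 = 2.621, r_P = 0.438×0.6903 = 0.3023.
Fraction of consumed M going to N: r_N/(r_N+r_P) = 0.8966.
C_N = 0.8966·C_{M0}·X = 0.8966×3.99×0.827 = 2.96 kmol/m³; Y_N = C_N/C_{M0} = 0.741.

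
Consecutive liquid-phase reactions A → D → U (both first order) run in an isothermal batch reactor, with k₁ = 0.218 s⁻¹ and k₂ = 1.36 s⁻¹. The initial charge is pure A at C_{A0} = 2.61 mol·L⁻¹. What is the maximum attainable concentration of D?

Evaluating C_D at t_opt = ln(k₂/k₁)/(k₂−k₁) gives C_{D,max}/C_{A0} = (k₁/k₂)^[k₂/(k₂−k₁)].
= (0.218/1.36)^(1.36/(1.36−0.218)) = (0.1603)^(1.191) = 0.1130.
C_{D,max} = 0.1130×2.61 = 0.295 mol·L⁻¹.

0.295 mol·L⁻¹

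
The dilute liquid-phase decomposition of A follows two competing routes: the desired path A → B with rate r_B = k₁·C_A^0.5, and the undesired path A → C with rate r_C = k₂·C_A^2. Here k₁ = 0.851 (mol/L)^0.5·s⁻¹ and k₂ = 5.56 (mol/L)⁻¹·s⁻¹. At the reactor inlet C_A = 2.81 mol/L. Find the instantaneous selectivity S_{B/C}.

S_{B/C} = r_B/r_C = (k₁·C_A^0.5)/(k₂·C_A^2) = (k₁/k₂)·C_A^-1.5.
= (0.851×2.810^0.5) / (5.56×2.810^2) = 1.427/43.90 = 0.0325.
The undesired path is higher order in A, so low C_A (CSTR or dilute feed) favours B.

0.0325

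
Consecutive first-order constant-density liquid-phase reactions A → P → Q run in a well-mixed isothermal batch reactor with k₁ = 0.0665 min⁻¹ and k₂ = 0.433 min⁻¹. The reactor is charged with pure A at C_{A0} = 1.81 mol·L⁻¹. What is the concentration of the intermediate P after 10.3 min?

For first-order series with pure A initially, C_P(t) = k₁C_{A0}/(k₂−k₁)·(e^(−k₁t) − e^(−k₂t)).
e^(−k₁t) = e^(−0.0665×10.3) = e^(−0.6850) = 0.5041; e^(−k₂t) = e^(−4.460) = 0.01156.
C_P = 0.0665×1.81/(0.433−0.0665) × (0.5041−0.01156) = 0.3284×0.4926 = 0.1618 mol·L⁻¹.

0.162 mol·L⁻¹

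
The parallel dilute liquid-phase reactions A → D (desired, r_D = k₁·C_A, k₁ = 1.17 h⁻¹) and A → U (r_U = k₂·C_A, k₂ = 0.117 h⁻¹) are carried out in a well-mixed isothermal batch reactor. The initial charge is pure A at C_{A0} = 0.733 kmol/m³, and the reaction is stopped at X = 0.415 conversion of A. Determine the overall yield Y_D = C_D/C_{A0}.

C_A = C_{A0}(1−X) = 0.4288 kmol/m³.
Both paths are first order in A, so the instantaneous fraction to D is constant: dC_D/d(−C_A) = k₁/(k₁+k₂) = 0.9091.
C_D = 0.9091·(C_{A0}−C_A) = 0.9091×0.3042 = 0.277 kmol/m³.
Y_D = C_D/C_{A0} = 0.2765/0.733 = 0.377.

0.377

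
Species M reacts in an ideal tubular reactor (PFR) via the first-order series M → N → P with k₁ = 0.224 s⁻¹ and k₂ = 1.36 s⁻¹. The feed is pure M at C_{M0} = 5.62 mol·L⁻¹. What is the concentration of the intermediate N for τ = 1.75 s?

For first-order series with pure M initially, C_N(τ) = k₁C_{M0}/(k₂−k₁)·(e^(−k₁τ) − e^(−k₂τ)).
e^(−k₁τ) = e^(−0.224×1.75) = e^(−0.3920) = 0.6757; e^(−k₂τ) = e^(−2.380) = 0.09255.
C_N = 0.224×5.62/(1.36−0.224) × (0.6757−0.09255) = 1.108×0.5832 = 0.6462 mol·L⁻¹.

0.646 mol·L⁻¹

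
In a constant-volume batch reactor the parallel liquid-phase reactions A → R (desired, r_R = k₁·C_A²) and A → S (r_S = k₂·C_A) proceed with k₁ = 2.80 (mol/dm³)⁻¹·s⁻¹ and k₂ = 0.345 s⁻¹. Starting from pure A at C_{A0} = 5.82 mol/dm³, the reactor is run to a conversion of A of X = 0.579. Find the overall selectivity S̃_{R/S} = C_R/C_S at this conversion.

C_A = C_{A0}(1−X) = 2.450 mol/dm³.
Along a PFR/batch, dC_S/dC_A = −r_S/(r_R+r_S) = −k₂/(k₂+k₁·C_A).
Integrating from C_{A0} to C_A: C_S = (0.345/2.80)·ln[(0.345+2.80·5.82)/(0.345+2.80·2.45)] = 0.1232·ln(16.64/7.206) = 0.1031 mol/dm³.
Then C_R = (C_{A0}−C_A) − C_S = 3.370 − 0.1031 = 3.267 mol/dm³.
S̃_{R/S} = C_R/C_S = 3.267/0.1031 = 31.7.

31.7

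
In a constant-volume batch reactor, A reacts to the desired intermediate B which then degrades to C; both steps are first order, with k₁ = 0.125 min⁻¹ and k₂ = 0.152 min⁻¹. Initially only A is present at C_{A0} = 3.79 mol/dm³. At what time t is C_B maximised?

7.24 min

The intermediate peaks when r₁ = r₂, i.e. k₁e^(−k₁t) = k₂e^(−k₂t), giving t_opt = ln(k₂/k₁)/(k₂−k₁).
= ln(0.152/0.125)/(0.152−0.125) = ln(1.216)/0.02700 = 0.1956/0.02700 = 7.24 min.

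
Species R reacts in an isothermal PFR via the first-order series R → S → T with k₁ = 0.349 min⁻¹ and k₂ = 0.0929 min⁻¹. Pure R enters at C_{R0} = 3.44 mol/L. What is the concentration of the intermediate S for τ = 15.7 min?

1.07 mol/L

The intermediate concentration in a first-order A→B→C sequence is C_S = k₁C_{R0}(e^(−k₁τ) − e^(−k₂τ))/(k₂−k₁).
e^(−k₁τ) = e^(−0.349×15.7) = e^(−5.479) = 0.004172; e^(−k₂τ) = e^(−1.459) = 0.2326.
C_S = 0.349×3.44/(0.0929−0.349) × (0.004172−0.2326) = (-4.688)×(-0.2284) = 1.071 mol/L.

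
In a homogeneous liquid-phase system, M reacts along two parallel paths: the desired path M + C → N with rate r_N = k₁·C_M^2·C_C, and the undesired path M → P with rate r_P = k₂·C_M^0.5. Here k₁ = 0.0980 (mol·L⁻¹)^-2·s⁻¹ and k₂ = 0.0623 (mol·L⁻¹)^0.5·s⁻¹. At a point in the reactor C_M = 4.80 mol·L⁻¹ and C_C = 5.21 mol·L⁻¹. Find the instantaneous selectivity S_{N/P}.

86.2

S_{N/P} = r_N/r_P = (k₁·C_M^2·C_C)/(k₂·C_M^0.5) = (k₁/k₂)·C_M^1.5·C_C.
= (0.0980×4.800^2×5.210) / (0.0623×4.800^0.5) = 11.76/0.1365 = 86.2.
Since the desired path is higher order in M, keeping C_M high (PFR or concentrated feed) favours N.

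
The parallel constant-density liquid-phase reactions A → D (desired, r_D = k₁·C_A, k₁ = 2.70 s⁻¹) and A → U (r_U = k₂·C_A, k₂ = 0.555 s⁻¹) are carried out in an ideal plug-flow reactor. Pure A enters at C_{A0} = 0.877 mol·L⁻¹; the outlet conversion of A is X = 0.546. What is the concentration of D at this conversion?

C_A = C_{A0}(1−X) = 0.3982 mol·L⁻¹.
Both paths are first order in A, so the instantaneous fraction to D is constant: dC_D/d(−C_A) = k₁/(k₁+k₂) = 0.8295.
C_D = 0.8295·(C_{A0}−C_A) = 0.8295×0.4788 = 0.397 mol·L⁻¹.

0.397 mol·L⁻¹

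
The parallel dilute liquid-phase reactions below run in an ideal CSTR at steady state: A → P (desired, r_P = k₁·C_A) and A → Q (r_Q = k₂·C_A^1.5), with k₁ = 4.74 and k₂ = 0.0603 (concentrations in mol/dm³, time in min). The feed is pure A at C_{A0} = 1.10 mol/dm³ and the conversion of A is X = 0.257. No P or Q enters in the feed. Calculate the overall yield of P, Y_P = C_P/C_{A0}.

Exit C_A = C_{A0}(1−X) = 1.10×0.743 = 0.8173 mol/dm³.
A CSTR operates uniformly at the exit composition, giving r_P = 3.874 and r_Q = 0.04455 (each k·C_A^n at C_A = 0.8173).
Fraction of consumed A going to P: r_P/(r_P+r_Q) = 0.9886.
C_P = 0.9886·C_{A0}·X = 0.9886×1.10×0.257 = 0.279 mol/dm³; Y_P = C_P/C_{A0} = 0.254.

0.254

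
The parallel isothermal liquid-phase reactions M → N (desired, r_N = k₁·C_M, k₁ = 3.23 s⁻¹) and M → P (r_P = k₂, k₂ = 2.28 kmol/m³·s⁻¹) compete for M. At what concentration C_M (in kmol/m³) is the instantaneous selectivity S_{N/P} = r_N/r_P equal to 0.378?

S_{N/P} = (k₁/k₂)·C_M ⇒ C_M = S·k₂/k₁.
= 0.378×2.28/3.23 = 0.267 kmol/m³.

0.267 kmol/m³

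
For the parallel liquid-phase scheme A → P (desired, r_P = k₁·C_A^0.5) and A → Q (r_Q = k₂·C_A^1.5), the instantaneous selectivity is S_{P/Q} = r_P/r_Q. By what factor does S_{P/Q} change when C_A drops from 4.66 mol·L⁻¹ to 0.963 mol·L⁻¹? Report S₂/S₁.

4.84

S_{P/Q} = (k₁/k₂)·C_A⁻¹, so S₂/S₁ = (C_{A,2}/C_{A,1})⁻¹.
= 4.66/0.963 = 4.84.
Selectivity toward P rises as C_A falls — low-concentration operation is favoured.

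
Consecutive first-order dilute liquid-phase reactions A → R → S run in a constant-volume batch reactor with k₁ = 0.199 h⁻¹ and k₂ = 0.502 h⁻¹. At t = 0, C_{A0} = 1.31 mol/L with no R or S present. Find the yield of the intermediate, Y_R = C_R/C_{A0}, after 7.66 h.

Solving the coupled first-order balances gives C_R(t) = [k₁/(k₂−k₁)]·C_{A0}·(e^(−k₁t) − e^(−k₂t)).
e^(−k₁t) = e^(−0.199×7.66) = e^(−1.524) = 0.2178; e^(−k₂t) = e^(−3.845) = 0.02138.
C_R = 0.199×1.31/(0.502−0.199) × (0.2178−0.02138) = 0.8604×0.1964 = 0.1690 mol/L.
Y_R = C_R/C_{A0} = 0.1690/1.31 = 0.129.

0.129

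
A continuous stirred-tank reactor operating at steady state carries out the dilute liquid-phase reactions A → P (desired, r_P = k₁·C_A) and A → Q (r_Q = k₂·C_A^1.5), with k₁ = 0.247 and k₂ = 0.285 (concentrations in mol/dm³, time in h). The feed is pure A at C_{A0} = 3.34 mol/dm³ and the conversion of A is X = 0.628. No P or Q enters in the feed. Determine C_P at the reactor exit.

0.917 mol/dm³

Exit C_A = C_{A0}(1−X) = 3.34×0.372 = 1.242 mol/dm³.
In a CSTR the entire volume is at exit conditions, so r_P = 0.247×1.242 = 0.3069 and r_Q = 0.285×1.242^1.5 = 0.3947.
Fraction of consumed A going to P: r_P/(r_P+r_Q) = 0.4374.
C_P = 0.4374·C_{A0}·X = 0.4374×3.34×0.628 = 0.917 mol/dm³.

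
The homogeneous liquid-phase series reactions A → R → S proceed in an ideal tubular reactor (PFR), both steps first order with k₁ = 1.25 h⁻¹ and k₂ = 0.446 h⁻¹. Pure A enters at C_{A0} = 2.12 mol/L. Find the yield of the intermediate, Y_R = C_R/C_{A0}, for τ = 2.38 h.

The intermediate concentration in a first-order A→B→C sequence is C_R = k₁C_{A0}(e^(−k₁τ) − e^(−k₂τ))/(k₂−k₁).
e^(−k₁τ) = e^(−1.25×2.38) = e^(−2.975) = 0.05105; e^(−k₂τ) = e^(−1.061) = 0.3459.
C_R = 1.25×2.12/(0.446−1.25) × (0.05105−0.3459) = (-3.296)×(-0.2949) = 0.9720 mol/L.
Y_R = C_R/C_{A0} = 0.9720/2.12 = 0.458.

0.458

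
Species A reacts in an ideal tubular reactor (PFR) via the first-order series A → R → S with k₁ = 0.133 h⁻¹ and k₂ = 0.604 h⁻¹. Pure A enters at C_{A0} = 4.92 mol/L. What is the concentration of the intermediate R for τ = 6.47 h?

0.560 mol/L

Solving the coupled first-order balances gives C_R(τ) = [k₁/(k₂−k₁)]·C_{A0}·(e^(−k₁τ) − e^(−k₂τ)).
e^(−k₁τ) = e^(−0.133×6.47) = e^(−0.8605) = 0.4229; e^(−k₂τ) = e^(−3.908) = 0.02008.
C_R = 0.133×4.92/(0.604−0.133) × (0.4229−0.02008) = 1.389×0.4029 = 0.5597 mol/L.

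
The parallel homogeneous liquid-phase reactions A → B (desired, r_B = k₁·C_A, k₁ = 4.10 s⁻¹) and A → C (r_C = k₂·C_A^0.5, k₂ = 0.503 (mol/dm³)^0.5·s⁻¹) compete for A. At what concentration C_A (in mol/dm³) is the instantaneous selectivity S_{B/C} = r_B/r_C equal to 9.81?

S_{B/C} = (k₁/k₂)·C_A^0.5 ⇒ C_A = (S·k₂/k₁)^(2).
= (9.81×0.503/4.10)^(2) = (1.204)^(2) = 1.45 mol/dm³.

1.45 mol/dm³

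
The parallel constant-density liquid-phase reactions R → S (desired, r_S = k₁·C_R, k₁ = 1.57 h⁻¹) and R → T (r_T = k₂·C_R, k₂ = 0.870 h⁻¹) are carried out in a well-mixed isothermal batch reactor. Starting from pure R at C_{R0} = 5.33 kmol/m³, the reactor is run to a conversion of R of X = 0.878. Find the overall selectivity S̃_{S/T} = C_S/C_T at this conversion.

C_R = C_{R0}(1−X) = 0.6503 kmol/m³.
Both paths are first order in R, so the instantaneous fraction to S is constant: dC_S/d(−C_R) = k₁/(k₁+k₂) = 0.6434.
C_S = 0.6434·(C_{R0}−C_R) = 0.6434×4.680 = 3.01 kmol/m³.
C_T = (C_{R0}−C_R)−C_S = 1.669 kmol/m³; S̃_{S/T} = 3.011/1.669 = 1.80.

1.80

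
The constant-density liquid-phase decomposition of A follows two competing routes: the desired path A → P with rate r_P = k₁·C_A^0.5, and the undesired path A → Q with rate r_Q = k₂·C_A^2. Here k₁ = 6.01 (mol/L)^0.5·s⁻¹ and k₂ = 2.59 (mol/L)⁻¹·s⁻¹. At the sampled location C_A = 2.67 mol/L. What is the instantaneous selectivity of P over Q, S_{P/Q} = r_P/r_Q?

0.532

S_{P/Q} = r_P/r_Q = (k₁·C_A^0.5)/(k₂·C_A^2) = (k₁/k₂)·C_A^-1.5.
= (6.01×2.670^0.5) / (2.59×2.670^2) = 9.820/18.46 = 0.532.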